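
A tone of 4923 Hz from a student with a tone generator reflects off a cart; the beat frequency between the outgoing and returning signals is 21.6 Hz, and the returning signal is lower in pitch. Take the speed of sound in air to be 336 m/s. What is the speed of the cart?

0.74 m/s

Double Doppler shift off a moving reflector: f₂ = f₀ · (v + u)/(v − u) (u > 0 toward emitter).
Returning signal is lower, so f₂ = f₀ − Δf = 4923 − 21.6 = 4901.4 Hz.
Rearranging, u = v · (f₂ − f₀)/(f₂ + f₀) = 336 × -21.6/9824.4 ≈ -0.74 m/s.
So the cart is moving at 0.74 m/s away from the emitter.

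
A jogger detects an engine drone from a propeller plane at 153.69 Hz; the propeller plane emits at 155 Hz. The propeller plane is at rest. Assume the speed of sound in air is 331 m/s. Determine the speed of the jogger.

f' < f, so the jogger is receding.
f' = f · (v − v_o)/v ⇒ v_o = v · |f'/f − 1|.
v_o = 331 × |153.69/155 − 1| = 331 × 0.008452 ≈ 2.80 m/s.

2.80 m/s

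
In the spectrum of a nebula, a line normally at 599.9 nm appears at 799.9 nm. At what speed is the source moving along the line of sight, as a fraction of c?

0.280c

λ'/λ₀ = 1.3334 > 1 (redshift), so the source is receding.
λ'/λ₀ = √((1 + β)/(1 − β)) for a receding source ⇒ β = (r² − 1)/(r² + 1) with r = λ'/λ₀.
β = (1.7779 − 1)/(1.7779 + 1) ≈ 0.280.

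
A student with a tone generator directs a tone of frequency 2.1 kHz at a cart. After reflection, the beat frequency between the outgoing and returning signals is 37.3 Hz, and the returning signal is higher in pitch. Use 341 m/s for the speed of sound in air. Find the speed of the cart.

Double Doppler shift off a moving reflector: f₂ = f₀ · (v + u)/(v − u) (u > 0 toward emitter).
Returning signal is higher, so f₂ = f₀ + Δf = 2100 + 37.3 = 2137.3 Hz.
Rearranging, u = v · (f₂ − f₀)/(f₂ + f₀) = 341 × 37.3/4237.3 ≈ 3.0 m/s.
So the cart is moving at 3.0 m/s toward the emitter.

3.0 m/s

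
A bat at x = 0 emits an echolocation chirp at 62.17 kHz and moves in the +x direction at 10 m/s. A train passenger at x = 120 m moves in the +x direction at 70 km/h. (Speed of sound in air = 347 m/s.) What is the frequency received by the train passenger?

70 km/h = 19.44 m/s.
The observer lies on the +x side, so the source is heading toward the observer and the observer is heading away from the source.
Both move, so f' = f · (v − v_o)/(v − v_s).
f' = 62.17 × (347 − 19.44)/(347 − 10) = 62.17 × 327.56/337 ≈ 60.4 kHz.

60.4 kHz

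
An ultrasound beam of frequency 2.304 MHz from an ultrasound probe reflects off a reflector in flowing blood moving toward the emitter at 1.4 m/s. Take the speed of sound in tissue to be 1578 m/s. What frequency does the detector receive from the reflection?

2.308 MHz

At the reflector in flowing blood (a moving observer), f₁ = f₀ · (v + u)/v = 2.304 × 1579.4/1578 ≈ 2.306 MHz.
The reflection then acts as a moving source: f₂ = f₁ · v/(v − u) ≈ 2.308 MHz.
Equivalently f₂ = f₀ · (v + u)/(v − u).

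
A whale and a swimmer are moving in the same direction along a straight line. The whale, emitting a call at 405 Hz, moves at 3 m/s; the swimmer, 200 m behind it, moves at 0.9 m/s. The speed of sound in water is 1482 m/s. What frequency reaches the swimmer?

404 Hz

The swimmer is behind, so the whale is moving away from it while the swimmer is moving toward the whale.
Both move, so f' = f · (v + v_o)/(v + v_s).
f' = 405 × (1482 + 0.9)/(1482 + 3) = 405 × 1482.9/1485 ≈ 404 Hz.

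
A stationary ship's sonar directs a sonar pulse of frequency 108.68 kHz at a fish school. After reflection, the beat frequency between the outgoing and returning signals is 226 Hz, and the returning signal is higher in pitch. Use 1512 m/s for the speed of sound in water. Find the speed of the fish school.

1.57 m/s

Double Doppler shift off a moving reflector: f₂ = f₀ · (v + u)/(v − u) (u > 0 toward emitter).
Returning signal is higher, so f₂ = f₀ + Δf = 108680 + 226 = 108906 Hz.
Rearranging, u = v · (f₂ − f₀)/(f₂ + f₀) = 1512 × 226/217586 ≈ 1.57 m/s.
So the fish school is moving at 1.57 m/s toward the emitter.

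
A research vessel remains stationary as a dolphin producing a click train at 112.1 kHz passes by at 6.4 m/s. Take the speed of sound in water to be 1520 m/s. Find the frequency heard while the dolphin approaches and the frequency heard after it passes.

112.6 kHz approaching; 111.6 kHz receding

Approaching: f₁ = f · v/(v − v_s) = 112.1 × 1520/1513.6 ≈ 112.6 kHz.
Receding: f₂ = f · v/(v + v_s) = 112.1 × 1520/1526.4 ≈ 111.6 kHz.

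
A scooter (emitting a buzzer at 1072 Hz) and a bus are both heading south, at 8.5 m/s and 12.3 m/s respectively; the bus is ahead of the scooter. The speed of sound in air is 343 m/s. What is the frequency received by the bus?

1060 Hz

The bus is ahead, so the scooter is moving toward it while the bus is moving away from the scooter.
Both move, so f' = f · (v − v_o)/(v − v_s).
f' = 1072 × (343 − 12.3)/(343 − 8.5) = 1072 × 330.7/334.5 ≈ 1060 Hz.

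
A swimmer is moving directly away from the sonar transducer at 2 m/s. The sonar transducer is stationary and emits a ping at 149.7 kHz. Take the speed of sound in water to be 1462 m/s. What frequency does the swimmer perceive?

Moving observer, stationary source: f' = f · (v − v_o)/v.
f' = 149.7 × (1462 − 2)/1462 = 149.7 × 1460/1462 ≈ 149.5 kHz.

149.5 kHz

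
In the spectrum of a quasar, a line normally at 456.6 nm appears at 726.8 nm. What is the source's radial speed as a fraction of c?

λ'/λ₀ = 1.5918 > 1 (redshift), so the source is receding.
λ'/λ₀ = √((1 + β)/(1 − β)) for a receding source ⇒ β = (r² − 1)/(r² + 1) with r = λ'/λ₀.
β = (2.5337 − 1)/(2.5337 + 1) ≈ 0.434.

0.434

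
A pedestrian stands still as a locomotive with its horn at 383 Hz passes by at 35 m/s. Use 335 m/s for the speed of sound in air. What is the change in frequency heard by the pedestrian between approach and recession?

80.9 Hz

Approaching: f₁ = f · v/(v − v_s) = 383 × 335/300 ≈ 427.7 Hz.
Receding: f₂ = f · v/(v + v_s) = 383 × 335/370 ≈ 346.8 Hz.
Drop: f₁ − f₂ = 2f·v·v_s/(v² − v_s²) = 2 × 383 × 335 × 35/(335² − 35²) ≈ 80.9 Hz.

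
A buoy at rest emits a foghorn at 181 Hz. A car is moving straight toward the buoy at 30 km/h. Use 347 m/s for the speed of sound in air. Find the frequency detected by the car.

185 Hz

30 km/h = 8.333 m/s.
Only the observer moves, toward the source, so f' = f · (v + v_o)/v.
f' = 181 × (347 + 8.333)/347 = 181 × 355.33/347 ≈ 185 Hz.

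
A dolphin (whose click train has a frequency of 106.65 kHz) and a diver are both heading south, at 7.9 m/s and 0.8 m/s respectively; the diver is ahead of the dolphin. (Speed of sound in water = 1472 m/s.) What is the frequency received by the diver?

The diver is ahead, so the dolphin is moving toward it while the diver is moving away from the dolphin.
With source approaching and observer receding, f' = f · (v − v_o)/(v − v_s).
f' = 106.65 × (1472 − 0.8)/(1472 − 7.9) = 106.65 × 1471.2/1464.1 ≈ 107.2 kHz.

107.2 kHz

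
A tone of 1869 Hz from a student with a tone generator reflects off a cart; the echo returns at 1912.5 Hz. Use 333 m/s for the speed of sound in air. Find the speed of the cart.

3.8 m/s

Double Doppler shift off a moving reflector: f₂ = f₀ · (v + u)/(v − u) (u > 0 toward emitter).
Rearranging, u = v · (f₂ − f₀)/(f₂ + f₀) = 333 × 43.5/3781.5 ≈ 3.8 m/s.
So the cart is moving at 3.8 m/s toward the emitter.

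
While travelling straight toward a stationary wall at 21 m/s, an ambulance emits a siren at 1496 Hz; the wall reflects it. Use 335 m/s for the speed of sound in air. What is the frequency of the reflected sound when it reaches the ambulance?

1696 Hz

The wall receives the sound from a moving source: f₁ = f₀ · v/(v − v_e) = 1496 × 335/314 ≈ 1596 Hz.
On the return leg the ambulance is a moving observer: f₂ = f₁ · (v + v_e)/v = 1596 × 356/335 ≈ 1696 Hz.
Equivalently f₂ = f₀ · (v + v_e)/(v − v_e).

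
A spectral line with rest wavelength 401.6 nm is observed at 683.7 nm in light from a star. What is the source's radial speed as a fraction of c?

λ'/λ₀ = 1.7024 > 1 (redshift), so the source is receding.
λ'/λ₀ = √((1 + β)/(1 − β)) for a receding source ⇒ β = (r² − 1)/(r² + 1) with r = λ'/λ₀.
β = (2.8983 − 1)/(2.8983 + 1) ≈ 0.487.

0.487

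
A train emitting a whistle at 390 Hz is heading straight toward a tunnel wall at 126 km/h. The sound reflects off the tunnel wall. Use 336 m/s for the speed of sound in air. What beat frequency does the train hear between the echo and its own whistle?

91 Hz

126 km/h = 35 m/s.
The tunnel wall receives the sound from a moving source: f₁ = f₀ · v/(v − v_e) = 390 × 336/301 ≈ 435.3 Hz.
On the return leg the train is a moving observer: f₂ = f₁ · (v + v_e)/v = 435.3 × 371/336 ≈ 480.7 Hz.
Beat against the emitted tone: |f₂ − f₀| = 2v_e·f₀/(v − v_e) = 2 × 35 × 390/301 ≈ 91 Hz.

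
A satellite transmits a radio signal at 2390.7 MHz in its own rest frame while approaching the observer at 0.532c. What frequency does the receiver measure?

Relativistic Doppler for frequency: f' = f₀ · √((1 + β)/(1 − β)).
f' = 2390.7 × √(1.5320/0.4680) = 2390.7 × 1.80928 ≈ 4325.5 MHz.

4325.5 MHz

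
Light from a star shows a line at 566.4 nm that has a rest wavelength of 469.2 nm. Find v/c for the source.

0.186c

λ'/λ₀ = 1.2072 > 1 (redshift), so the source is receding.
λ'/λ₀ = √((1 + β)/(1 − β)) for a receding source ⇒ β = (r² − 1)/(r² + 1) with r = λ'/λ₀.
β = (1.4572 − 1)/(1.4572 + 1) ≈ 0.186.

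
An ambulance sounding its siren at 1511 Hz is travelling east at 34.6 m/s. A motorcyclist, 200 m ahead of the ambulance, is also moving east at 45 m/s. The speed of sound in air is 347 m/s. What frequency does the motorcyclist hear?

The motorcyclist is ahead, so the ambulance is moving toward it while the motorcyclist is moving away from the ambulance.
General Doppler shift: f' = f · (v − v_o)/(v − v_s).
f' = 1511 × (347 − 45)/(347 − 34.6) = 1511 × 302/312.4 ≈ 1461 Hz.

1461 Hz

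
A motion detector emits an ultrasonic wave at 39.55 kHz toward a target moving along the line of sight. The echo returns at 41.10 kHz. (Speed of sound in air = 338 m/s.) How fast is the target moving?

6.5 m/s

Double Doppler shift off a moving reflector: f₂ = f₀ · (v + u)/(v − u) (u > 0 toward emitter).
Rearranging, u = v · (f₂ − f₀)/(f₂ + f₀) = 338 × 1.55/80.65 ≈ 6.5 m/s.
So the target is moving at 6.5 m/s toward the emitter.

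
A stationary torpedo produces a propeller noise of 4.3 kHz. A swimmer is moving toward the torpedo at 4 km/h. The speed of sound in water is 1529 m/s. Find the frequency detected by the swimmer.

4 km/h = 1.111 m/s.
Only the observer moves, toward the source, so f' = f · (v + v_o)/v.
f' = 4.3 × (1529 + 1.111)/1529 = 4.3 × 1530.1/1529 ≈ 4.30 kHz.

4.30 kHz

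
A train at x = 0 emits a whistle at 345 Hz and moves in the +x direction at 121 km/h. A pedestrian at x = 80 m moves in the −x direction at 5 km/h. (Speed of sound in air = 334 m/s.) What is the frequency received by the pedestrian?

121 km/h = 33.61 m/s; 5 km/h = 1.389 m/s.
The observer lies on the +x side, so the source is heading toward the observer and the observer is heading toward the source.
With source approaching and observer approaching, f' = f · (v + v_o)/(v − v_s).
f' = 345 × (334 + 1.389)/(334 − 33.61) = 345 × 335.39/300.39 ≈ 385 Hz.

385 Hz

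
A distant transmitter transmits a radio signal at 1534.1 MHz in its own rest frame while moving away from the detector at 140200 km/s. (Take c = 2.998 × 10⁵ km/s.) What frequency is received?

β = v/c = 140200/299800 = 0.4676.
Relativistic Doppler for frequency: f' = f₀ · √((1 − β)/(1 + β)).
f' = 1534.1 × √(0.5324/1.4676) = 1534.1 × 0.60227 ≈ 923.9 MHz.

923.9 MHz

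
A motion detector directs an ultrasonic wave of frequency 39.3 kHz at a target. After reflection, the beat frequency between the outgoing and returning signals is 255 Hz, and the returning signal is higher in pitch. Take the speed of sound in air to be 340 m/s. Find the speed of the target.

Double Doppler shift off a moving reflector: f₂ = f₀ · (v + u)/(v − u) (u > 0 toward emitter).
Returning signal is higher, so f₂ = f₀ + Δf = 39300 + 255 = 39555 Hz.
Rearranging, u = v · (f₂ − f₀)/(f₂ + f₀) = 340 × 255/78855 ≈ 1.10 m/s.
So the target is moving at 1.10 m/s toward the emitter.

1.10 m/s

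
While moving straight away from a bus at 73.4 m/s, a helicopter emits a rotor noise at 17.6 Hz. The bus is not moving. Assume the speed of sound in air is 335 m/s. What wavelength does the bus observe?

23.20 m

Only the source moves, away from the listener, so f' = f · v/(v + v_s).
f' = 17.6 × 335/(335 + 73.4) ≈ 14.4 Hz.
λ' = v/f' = 335/14.4368 ≈ 23.20 m.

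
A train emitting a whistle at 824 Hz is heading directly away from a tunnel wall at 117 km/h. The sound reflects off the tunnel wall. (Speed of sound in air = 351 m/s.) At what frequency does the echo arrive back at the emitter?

684 Hz

117 km/h = 32.5 m/s.
The tunnel wall receives the sound from a moving source: f₁ = f₀ · v/(v + v_e) = 824 × 351/383.5 ≈ 754 Hz.
On the return leg the train is a moving observer: f₂ = f₁ · (v − v_e)/v = 754 × 318.5/351 ≈ 684 Hz.
Equivalently f₂ = f₀ · (v − v_e)/(v + v_e).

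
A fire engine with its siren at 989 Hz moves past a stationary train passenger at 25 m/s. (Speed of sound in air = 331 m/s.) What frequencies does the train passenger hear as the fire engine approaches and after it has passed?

1070 Hz approaching; 920 Hz receding

Approaching: f₁ = f · v/(v − v_s) = 989 × 331/306 ≈ 1070 Hz.
Receding: f₂ = f · v/(v + v_s) = 989 × 331/356 ≈ 920 Hz.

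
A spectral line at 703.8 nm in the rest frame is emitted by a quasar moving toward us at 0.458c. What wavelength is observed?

429.1 nm

Relativistic Doppler for wavelength: λ' = λ₀ · √((1 − β)/(1 + β)).
λ' = 703.8 × √(0.5420/1.4580) = 703.8 × 0.60971 ≈ 429.1 nm.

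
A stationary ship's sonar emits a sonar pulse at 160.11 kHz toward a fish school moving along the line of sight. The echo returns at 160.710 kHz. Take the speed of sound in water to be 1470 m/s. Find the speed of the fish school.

Double Doppler shift off a moving reflector: f₂ = f₀ · (v + u)/(v − u) (u > 0 toward emitter).
Rearranging, u = v · (f₂ − f₀)/(f₂ + f₀) = 1470 × 0.600/320.820 ≈ 2.75 m/s.
So the fish school is moving at 2.75 m/s toward the emitter.

2.75 m/s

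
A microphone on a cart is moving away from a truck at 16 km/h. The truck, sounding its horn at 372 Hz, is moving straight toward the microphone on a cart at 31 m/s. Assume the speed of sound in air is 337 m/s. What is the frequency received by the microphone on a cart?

404 Hz

16 km/h = 4.444 m/s.
General Doppler shift: f' = f · (v − v_o)/(v − v_s).
f' = 372 × (337 − 4.444)/(337 − 31) = 372 × 332.56/306 ≈ 404 Hz.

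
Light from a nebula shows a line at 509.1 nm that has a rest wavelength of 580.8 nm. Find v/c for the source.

0.131

λ'/λ₀ = 0.8765 < 1 (blueshift), so the source is approaching.
λ'/λ₀ = √((1 − β)/(1 + β)) for an approaching source ⇒ β = (1 − r²)/(1 + r²) with r = λ'/λ₀.
β = (1 − 0.7683)/(1 + 0.7683) ≈ 0.131.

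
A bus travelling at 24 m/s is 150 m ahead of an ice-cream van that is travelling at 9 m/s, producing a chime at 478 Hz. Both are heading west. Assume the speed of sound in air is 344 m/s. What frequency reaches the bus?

457 Hz

The bus is ahead, so the ice-cream van is moving toward it while the bus is moving away from the ice-cream van.
With source approaching and observer receding, f' = f · (v − v_o)/(v − v_s).
f' = 478 × (344 − 24)/(344 − 9) = 478 × 320/335 ≈ 457 Hz.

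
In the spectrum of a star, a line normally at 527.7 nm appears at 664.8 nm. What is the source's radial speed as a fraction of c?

0.227

λ'/λ₀ = 1.2598 > 1 (redshift), so the source is receding.
λ'/λ₀ = √((1 + β)/(1 − β)) for a receding source ⇒ β = (r² − 1)/(r² + 1) with r = λ'/λ₀.
β = (1.5871 − 1)/(1.5871 + 1) ≈ 0.227.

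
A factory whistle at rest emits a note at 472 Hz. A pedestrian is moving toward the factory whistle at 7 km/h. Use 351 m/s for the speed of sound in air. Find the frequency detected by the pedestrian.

475 Hz

7 km/h = 1.944 m/s.
Moving observer, stationary source: f' = f · (v + v_o)/v.
f' = 472 × (351 + 1.944)/351 = 472 × 352.94/351 ≈ 475 Hz.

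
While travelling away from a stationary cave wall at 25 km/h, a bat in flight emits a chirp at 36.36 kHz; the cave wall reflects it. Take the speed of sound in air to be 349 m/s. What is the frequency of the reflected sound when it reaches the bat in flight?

25 km/h = 6.944 m/s.
The cave wall receives the sound from a moving source: f₁ = f₀ · v/(v + v_e) = 36.36 × 349/355.94 ≈ 35.7 kHz.
On the return leg the bat in flight is a moving observer: f₂ = f₁ · (v − v_e)/v = 35.7 × 342.06/349 ≈ 34.9 kHz.

34.9 kHz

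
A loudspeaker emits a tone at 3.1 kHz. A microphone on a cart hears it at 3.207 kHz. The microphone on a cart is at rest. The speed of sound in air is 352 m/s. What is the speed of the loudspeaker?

11.7 m/s

f' > f, so the loudspeaker is approaching.
f' = f · v/(v − v_s) ⇒ v_s = v · |1 − f/f'|.
v_s = 352 × |1 − 3.1/3.207| = 352 × 0.03336 ≈ 11.7 m/s.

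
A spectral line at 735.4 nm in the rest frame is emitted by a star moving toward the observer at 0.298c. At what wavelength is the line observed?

Relativistic Doppler for wavelength: λ' = λ₀ · √((1 − β)/(1 + β)).
λ' = 735.4 × √(0.7020/1.2980) = 735.4 × 0.73541 ≈ 540.8 nm.

540.8 nm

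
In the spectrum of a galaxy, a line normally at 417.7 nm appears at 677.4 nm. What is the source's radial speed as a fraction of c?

λ'/λ₀ = 1.6217 > 1 (redshift), so the source is receding.
λ'/λ₀ = √((1 + β)/(1 − β)) for a receding source ⇒ β = (r² − 1)/(r² + 1) with r = λ'/λ₀.
β = (2.6300 − 1)/(2.6300 + 1) ≈ 0.449.

0.449c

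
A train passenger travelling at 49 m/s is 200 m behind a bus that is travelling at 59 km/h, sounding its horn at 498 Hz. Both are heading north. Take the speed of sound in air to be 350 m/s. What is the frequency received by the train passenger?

542 Hz

59 km/h = 16.39 m/s.
The train passenger is behind, so the bus is moving away from it while the train passenger is moving toward the bus.
Both move, so f' = f · (v + v_o)/(v + v_s).
f' = 498 × (350 + 49)/(350 + 16.39) = 498 × 399/366.39 ≈ 542 Hz.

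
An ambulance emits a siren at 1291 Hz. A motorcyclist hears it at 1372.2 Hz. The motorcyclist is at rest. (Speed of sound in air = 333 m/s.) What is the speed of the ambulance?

f' > f, so the ambulance is approaching.
f' = f · v/(v − v_s) ⇒ v_s = v · |1 − f/f'|.
v_s = 333 × |1 − 1291/1372.2| = 333 × 0.05918 ≈ 19.7 m/s.

19.7 m/s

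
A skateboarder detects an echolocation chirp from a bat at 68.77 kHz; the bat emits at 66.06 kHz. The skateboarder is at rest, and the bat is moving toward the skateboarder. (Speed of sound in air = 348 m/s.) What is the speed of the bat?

13.7 m/s

f' = f · v/(v − v_s) ⇒ v_s = v · |1 − f/f'|.
v_s = 348 × |1 − 66.06/68.77| = 348 × 0.03941 ≈ 13.7 m/s.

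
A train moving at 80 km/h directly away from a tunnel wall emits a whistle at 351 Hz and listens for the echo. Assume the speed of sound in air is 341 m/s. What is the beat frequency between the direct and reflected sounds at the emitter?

42.9 Hz

80 km/h = 22.22 m/s.
The tunnel wall receives the sound from a moving source: f₁ = f₀ · v/(v + v_e) = 351 × 341/363.22 ≈ 329.5 Hz.
On the return leg the train is a moving observer: f₂ = f₁ · (v − v_e)/v = 329.5 × 318.78/341 ≈ 308.1 Hz.
Equivalently f₂ = f₀ · (v − v_e)/(v + v_e).
Beat against the emitted tone: |f₂ − f₀| = 2v_e·f₀/(v + v_e) = 2 × 22.22 × 351/363.22 ≈ 42.9 Hz.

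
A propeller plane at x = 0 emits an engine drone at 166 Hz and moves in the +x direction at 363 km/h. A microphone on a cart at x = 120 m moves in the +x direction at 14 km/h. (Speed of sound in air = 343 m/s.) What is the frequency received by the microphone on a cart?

232 Hz

363 km/h = 100.8 m/s; 14 km/h = 3.889 m/s.
The observer lies on the +x side, so the source is heading toward the observer and the observer is heading away from the source.
General Doppler shift: f' = f · (v − v_o)/(v − v_s).
f' = 166 × (343 − 3.889)/(343 − 100.8) = 166 × 339.11/242.17 ≈ 232 Hz.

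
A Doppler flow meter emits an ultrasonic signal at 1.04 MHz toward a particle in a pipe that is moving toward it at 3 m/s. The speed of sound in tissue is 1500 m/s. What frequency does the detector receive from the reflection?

At the particle in a pipe (a moving observer), f₁ = f₀ · (v + u)/v = 1.04 × 1503/1500 ≈ 1.0421 MHz.
The reflection then acts as a moving source: f₂ = f₁ · v/(v − u) ≈ 1.0442 MHz.

1.0442 MHz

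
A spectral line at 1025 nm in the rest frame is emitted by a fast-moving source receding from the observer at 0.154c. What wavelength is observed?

Relativistic Doppler for wavelength: λ' = λ₀ · √((1 + β)/(1 − β)).
λ' = 1025 × √(1.1540/0.8460) = 1025 × 1.16793 ≈ 1197.1 nm.

1197.1 nm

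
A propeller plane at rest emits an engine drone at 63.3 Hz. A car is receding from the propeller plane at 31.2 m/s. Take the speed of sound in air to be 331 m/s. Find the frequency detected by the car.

57.3 Hz

Moving observer, stationary source: f' = f · (v − v_o)/v.
f' = 63.3 × (331 − 31.2)/331 = 63.3 × 299.8/331 ≈ 57.3 Hz.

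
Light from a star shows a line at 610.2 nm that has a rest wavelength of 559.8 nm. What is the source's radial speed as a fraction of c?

λ'/λ₀ = 1.0900 > 1 (redshift), so the source is receding.
λ'/λ₀ = √((1 + β)/(1 − β)) for a receding source ⇒ β = (r² − 1)/(r² + 1) with r = λ'/λ₀.
β = (1.1882 − 1)/(1.1882 + 1) ≈ 0.086.

0.086c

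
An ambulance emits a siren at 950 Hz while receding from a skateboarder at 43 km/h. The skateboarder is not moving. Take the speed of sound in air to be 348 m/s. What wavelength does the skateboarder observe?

37.9 cm

43 km/h = 11.94 m/s.
With the source moving away from a stationary observer, f' = f · v/(v + v_s).
f' = 950 × 348/(348 + 11.94) ≈ 918 Hz.
λ' = v/f' = 348/918.475 ≈ 37.9 cm.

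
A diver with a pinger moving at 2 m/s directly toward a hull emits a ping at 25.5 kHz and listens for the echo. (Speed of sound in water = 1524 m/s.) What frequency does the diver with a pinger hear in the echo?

25.6 kHz

The hull receives the sound from a moving source: f₁ = f₀ · v/(v − v_e) = 25.5 × 1524/1522 ≈ 25.5 kHz.
On the return leg the diver with a pinger is a moving observer: f₂ = f₁ · (v + v_e)/v = 25.5 × 1526/1524 ≈ 25.6 kHz.
Equivalently f₂ = f₀ · (v + v_e)/(v − v_e).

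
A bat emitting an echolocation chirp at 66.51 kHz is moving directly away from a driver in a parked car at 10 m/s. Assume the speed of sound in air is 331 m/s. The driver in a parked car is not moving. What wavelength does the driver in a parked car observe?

5.13 mm

Moving source, stationary observer: f' = f · v/(v + v_s) since the source is receding.
f' = 66.51 × 331/(331 + 10) ≈ 64.6 kHz.
λ' = v/f' = 331/64559.6 ≈ 5.13 mm.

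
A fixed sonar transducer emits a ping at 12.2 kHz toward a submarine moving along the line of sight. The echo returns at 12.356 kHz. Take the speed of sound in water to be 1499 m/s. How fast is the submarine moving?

Double Doppler shift off a moving reflector: f₂ = f₀ · (v + u)/(v − u) (u > 0 toward emitter).
Rearranging, u = v · (f₂ − f₀)/(f₂ + f₀) = 1499 × 0.156/24.556 ≈ 9.5 m/s.
So the submarine is moving at 9.5 m/s toward the emitter.

9.5 m/s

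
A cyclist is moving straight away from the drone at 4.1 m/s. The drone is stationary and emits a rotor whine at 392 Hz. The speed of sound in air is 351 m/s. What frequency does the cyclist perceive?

Moving observer, stationary source: f' = f · (v − v_o)/v.
f' = 392 × (351 − 4.1)/351 = 392 × 346.9/351 ≈ 387 Hz.

387 Hz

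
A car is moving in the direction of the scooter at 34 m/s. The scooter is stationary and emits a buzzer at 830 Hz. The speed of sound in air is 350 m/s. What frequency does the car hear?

911 Hz

Moving observer, stationary source: f' = f · (v + v_o)/v.
f' = 830 × (350 + 34)/350 = 830 × 384/350 ≈ 911 Hz.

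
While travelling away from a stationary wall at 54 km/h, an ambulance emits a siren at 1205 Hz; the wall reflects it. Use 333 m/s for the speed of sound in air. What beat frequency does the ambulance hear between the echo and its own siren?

54 km/h = 15 m/s.
The wall receives the sound from a moving source: f₁ = f₀ · v/(v + v_e) = 1205 × 333/348 ≈ 1153.1 Hz.
On the return leg the ambulance is a moving observer: f₂ = f₁ · (v − v_e)/v = 1153.1 × 318/333 ≈ 1101.1 Hz.
Equivalently f₂ = f₀ · (v − v_e)/(v + v_e).
Beat against the emitted tone: |f₂ − f₀| = 2v_e·f₀/(v + v_e) = 2 × 15 × 1205/348 ≈ 104 Hz.

104 Hz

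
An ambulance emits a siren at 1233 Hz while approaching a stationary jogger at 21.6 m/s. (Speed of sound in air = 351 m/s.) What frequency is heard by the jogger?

With the source moving toward a stationary observer, f' = f · v/(v − v_s).
f' = 1233 × 351/(351 − 21.6) = 1233 × 351/329.4 ≈ 1314 Hz.

1314 Hz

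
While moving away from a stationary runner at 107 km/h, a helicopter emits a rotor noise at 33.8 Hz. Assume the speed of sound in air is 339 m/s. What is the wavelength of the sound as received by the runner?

107 km/h = 29.72 m/s.
With the source moving away from a stationary observer, f' = f · v/(v + v_s).
f' = 33.8 × 339/(339 + 29.72) ≈ 31.1 Hz.
λ' = v/f' = 339/31.0754 ≈ 10.91 m.

10.91 m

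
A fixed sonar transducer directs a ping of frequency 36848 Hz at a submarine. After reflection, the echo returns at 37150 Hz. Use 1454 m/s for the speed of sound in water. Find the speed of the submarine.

5.9 m/s

Double Doppler shift off a moving reflector: f₂ = f₀ · (v + u)/(v − u) (u > 0 toward emitter).
Rearranging, u = v · (f₂ − f₀)/(f₂ + f₀) = 1454 × 302/73998 ≈ 5.9 m/s.
So the submarine is moving at 5.9 m/s toward the emitter.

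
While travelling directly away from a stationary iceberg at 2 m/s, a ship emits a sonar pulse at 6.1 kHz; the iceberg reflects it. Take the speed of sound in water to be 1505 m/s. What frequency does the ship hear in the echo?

6.08 kHz

The iceberg receives the sound from a moving source: f₁ = f₀ · v/(v + v_e) = 6.1 × 1505/1507 ≈ 6.09 kHz.
On the return leg the ship is a moving observer: f₂ = f₁ · (v − v_e)/v = 6.09 × 1503/1505 ≈ 6.08 kHz.
Equivalently f₂ = f₀ · (v − v_e)/(v + v_e).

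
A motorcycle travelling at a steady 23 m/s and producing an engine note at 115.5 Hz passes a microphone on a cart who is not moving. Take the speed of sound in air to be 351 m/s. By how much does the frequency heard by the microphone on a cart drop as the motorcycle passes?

15.2 Hz

Approaching: f₁ = f · v/(v − v_s) = 115.5 × 351/328 ≈ 123.6 Hz.
Receding: f₂ = f · v/(v + v_s) = 115.5 × 351/374 ≈ 108.4 Hz.
Drop: f₁ − f₂ = 2f·v·v_s/(v² − v_s²) = 2 × 115.5 × 351 × 23/(351² − 23²) ≈ 15.2 Hz.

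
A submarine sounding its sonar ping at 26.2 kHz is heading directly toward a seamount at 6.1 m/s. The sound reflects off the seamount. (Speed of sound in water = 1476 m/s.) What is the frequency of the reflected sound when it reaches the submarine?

The seamount receives the sound from a moving source: f₁ = f₀ · v/(v − v_e) = 26.2 × 1476/1469.9 ≈ 26.3 kHz.
On the return leg the submarine is a moving observer: f₂ = f₁ · (v + v_e)/v = 26.3 × 1482.1/1476 ≈ 26.4 kHz.

26.4 kHz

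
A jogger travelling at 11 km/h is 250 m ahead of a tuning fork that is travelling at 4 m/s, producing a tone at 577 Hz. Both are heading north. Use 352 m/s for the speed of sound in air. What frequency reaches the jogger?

11 km/h = 3.056 m/s.
The jogger is ahead, so the tuning fork is moving toward it while the jogger is moving away from the tuning fork.
General Doppler shift: f' = f · (v − v_o)/(v − v_s).
f' = 577 × (352 − 3.056)/(352 − 4) = 577 × 348.94/348 ≈ 579 Hz.

579 Hz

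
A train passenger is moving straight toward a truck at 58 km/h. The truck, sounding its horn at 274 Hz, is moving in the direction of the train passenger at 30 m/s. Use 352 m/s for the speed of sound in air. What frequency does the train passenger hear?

313 Hz

58 km/h = 16.11 m/s.
Both move, so f' = f · (v + v_o)/(v − v_s).
f' = 274 × (352 + 16.11)/(352 − 30) = 274 × 368.11/322 ≈ 313 Hz.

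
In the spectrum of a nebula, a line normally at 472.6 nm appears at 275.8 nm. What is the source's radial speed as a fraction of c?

0.492

λ'/λ₀ = 0.5836 < 1 (blueshift), so the source is approaching.
λ'/λ₀ = √((1 − β)/(1 + β)) for an approaching source ⇒ β = (1 − r²)/(1 + r²) with r = λ'/λ₀.
β = (1 − 0.3406)/(1 + 0.3406) ≈ 0.492.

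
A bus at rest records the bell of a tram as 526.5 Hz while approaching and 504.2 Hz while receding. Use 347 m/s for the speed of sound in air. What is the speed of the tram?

f₁/f₂ = (v + v_s)/(v − v_s), so v_s = v · (f₁ − f₂)/(f₁ + f₂).
v_s = 347 × (526.5 − 504.2)/(526.5 + 504.2) = 347 × 22.3/1030.7 ≈ 7.5 m/s.

7.5 m/s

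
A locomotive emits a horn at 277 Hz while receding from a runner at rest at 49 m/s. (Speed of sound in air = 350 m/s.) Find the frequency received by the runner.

With the source moving away from a stationary observer, f' = f · v/(v + v_s).
f' = 277 × 350/(350 + 49) = 277 × 350/399 ≈ 243 Hz.

243 Hz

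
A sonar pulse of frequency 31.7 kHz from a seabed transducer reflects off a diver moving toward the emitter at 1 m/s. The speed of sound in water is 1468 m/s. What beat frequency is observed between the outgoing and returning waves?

The diver first receives the wave as a moving observer: f₁ = f₀ · (v + u)/v = 31.7 × (1468 + 1)/1468 ≈ 31.7216 kHz.
The reflection then acts as a moving source: f₂ = f₁ · v/(v − u) ≈ 31.7432 kHz.
Beat frequency (with f₀ = 31700 Hz): |f₂ − f₀| = 2u·f₀/(v − u) = 2 × 1 × 31700/1467 ≈ 43.2 Hz.

43.2 Hz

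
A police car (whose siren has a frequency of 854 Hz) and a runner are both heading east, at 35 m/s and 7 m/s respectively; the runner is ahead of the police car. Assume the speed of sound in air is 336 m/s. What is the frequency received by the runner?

933 Hz

The runner is ahead, so the police car is moving toward it while the runner is moving away from the police car.
Both move, so f' = f · (v − v_o)/(v − v_s).
f' = 854 × (336 − 7)/(336 − 35) = 854 × 329/301 ≈ 933 Hz.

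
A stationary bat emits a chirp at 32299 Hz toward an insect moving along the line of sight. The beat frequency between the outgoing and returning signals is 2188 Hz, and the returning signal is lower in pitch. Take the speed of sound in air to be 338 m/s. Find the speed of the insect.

11.8 m/s

Double Doppler shift off a moving reflector: f₂ = f₀ · (v + u)/(v − u) (u > 0 toward emitter).
Returning signal is lower, so f₂ = f₀ − Δf = 32299 − 2188 = 30111 Hz.
Rearranging, u = v · (f₂ − f₀)/(f₂ + f₀) = 338 × -2188/62410 ≈ -11.8 m/s.
So the insect is moving at 11.8 m/s away from the emitter.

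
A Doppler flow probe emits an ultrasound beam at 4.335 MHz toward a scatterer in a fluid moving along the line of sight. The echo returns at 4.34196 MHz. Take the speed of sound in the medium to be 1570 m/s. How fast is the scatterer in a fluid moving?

Double Doppler shift off a moving reflector: f₂ = f₀ · (v + u)/(v − u) (u > 0 toward emitter).
Rearranging, u = v · (f₂ − f₀)/(f₂ + f₀) = 1570 × 0.00696/8.67696 ≈ 1.26 m/s.
So the scatterer in a fluid is moving at 1.26 m/s toward the emitter.

1.26 m/s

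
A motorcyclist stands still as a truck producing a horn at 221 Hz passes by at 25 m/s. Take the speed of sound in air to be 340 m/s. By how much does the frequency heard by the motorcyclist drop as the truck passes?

32.7 Hz

Approaching: f₁ = f · v/(v − v_s) = 221 × 340/315 ≈ 238.5 Hz.
Receding: f₂ = f · v/(v + v_s) = 221 × 340/365 ≈ 205.9 Hz.
Drop: f₁ − f₂ = 2f·v·v_s/(v² − v_s²) = 2 × 221 × 340 × 25/(340² − 25²) ≈ 32.7 Hz.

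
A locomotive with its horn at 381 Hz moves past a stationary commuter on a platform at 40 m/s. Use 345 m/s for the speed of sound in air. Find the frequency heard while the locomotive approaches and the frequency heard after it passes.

431 Hz approaching; 341 Hz receding

Approaching: f₁ = f · v/(v − v_s) = 381 × 345/305 ≈ 431 Hz.
Receding: f₂ = f · v/(v + v_s) = 381 × 345/385 ≈ 341 Hz.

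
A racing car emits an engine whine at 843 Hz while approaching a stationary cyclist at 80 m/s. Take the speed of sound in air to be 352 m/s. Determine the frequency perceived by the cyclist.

With the source moving toward a stationary observer, f' = f · v/(v − v_s).
f' = 843 × 352/(352 − 80) = 843 × 352/272 ≈ 1091 Hz.

1091 Hz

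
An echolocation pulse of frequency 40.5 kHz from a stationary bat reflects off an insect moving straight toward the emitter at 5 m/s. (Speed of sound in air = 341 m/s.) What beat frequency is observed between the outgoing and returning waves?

1205 Hz

The insect first receives the wave as a moving observer: f₁ = f₀ · (v + u)/v = 40.5 × (341 + 5)/341 ≈ 41.094 kHz.
The reflection then acts as a moving source: f₂ = f₁ · v/(v − u) ≈ 41.705 kHz.
Equivalently f₂ = f₀ · (v + u)/(v − u).
Beat frequency (with f₀ = 40500 Hz): |f₂ − f₀| = 2u·f₀/(v − u) = 2 × 5 × 40500/336 ≈ 1205 Hz.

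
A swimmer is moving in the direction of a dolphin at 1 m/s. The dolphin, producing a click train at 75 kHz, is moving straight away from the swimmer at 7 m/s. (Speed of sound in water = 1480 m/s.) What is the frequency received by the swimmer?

74.7 kHz

With source receding and observer approaching, f' = f · (v + v_o)/(v + v_s).
f' = 75 × (1480 + 1)/(1480 + 7) = 75 × 1481/1487 ≈ 74.7 kHz.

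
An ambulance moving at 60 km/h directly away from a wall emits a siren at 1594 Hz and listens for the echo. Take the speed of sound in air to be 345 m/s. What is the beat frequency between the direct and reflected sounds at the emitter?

147 Hz

60 km/h = 16.67 m/s.
The wall receives the sound from a moving source: f₁ = f₀ · v/(v + v_e) = 1594 × 345/361.67 ≈ 1520.5 Hz.
On the return leg the ambulance is a moving observer: f₂ = f₁ · (v − v_e)/v = 1520.5 × 328.33/345 ≈ 1447.1 Hz.
Beat against the emitted tone: |f₂ − f₀| = 2v_e·f₀/(v + v_e) = 2 × 16.67 × 1594/361.67 ≈ 147 Hz.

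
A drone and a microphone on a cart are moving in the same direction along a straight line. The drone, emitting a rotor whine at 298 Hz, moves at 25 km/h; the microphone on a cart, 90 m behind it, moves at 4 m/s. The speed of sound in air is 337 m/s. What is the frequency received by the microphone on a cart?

25 km/h = 6.944 m/s.
The microphone on a cart is behind, so the drone is moving away from it while the microphone on a cart is moving toward the drone.
Both move, so f' = f · (v + v_o)/(v + v_s).
f' = 298 × (337 + 4)/(337 + 6.944) = 298 × 341/343.94 ≈ 295 Hz.

295 Hz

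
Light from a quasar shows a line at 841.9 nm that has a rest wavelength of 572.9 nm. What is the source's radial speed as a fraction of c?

λ'/λ₀ = 1.4695 > 1 (redshift), so the source is receding.
λ'/λ₀ = √((1 + β)/(1 − β)) for a receding source ⇒ β = (r² − 1)/(r² + 1) with r = λ'/λ₀.
β = (2.1596 − 1)/(2.1596 + 1) ≈ 0.367.

0.367c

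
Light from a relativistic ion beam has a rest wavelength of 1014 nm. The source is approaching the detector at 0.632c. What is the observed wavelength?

481.5 nm

Relativistic Doppler for wavelength: λ' = λ₀ · √((1 − β)/(1 + β)).
λ' = 1014 × √(0.3680/1.6320) = 1014 × 0.47486 ≈ 481.5 nm.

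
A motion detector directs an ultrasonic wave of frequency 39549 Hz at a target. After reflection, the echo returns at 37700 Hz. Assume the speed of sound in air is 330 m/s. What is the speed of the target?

Double Doppler shift off a moving reflector: f₂ = f₀ · (v + u)/(v − u) (u > 0 toward emitter).
Rearranging, u = v · (f₂ − f₀)/(f₂ + f₀) = 330 × -1849/77249 ≈ -7.9 m/s.
So the target is moving at 7.9 m/s away from the emitter.

7.9 m/s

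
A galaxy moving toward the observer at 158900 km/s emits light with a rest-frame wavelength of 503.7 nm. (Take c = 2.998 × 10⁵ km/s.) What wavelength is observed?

279.2 nm

β = v/c = 158900/299800 = 0.5300.
Relativistic Doppler for wavelength: λ' = λ₀ · √((1 − β)/(1 + β)).
λ' = 503.7 × √(0.4700/1.5300) = 503.7 × 0.55423 ≈ 279.2 nm.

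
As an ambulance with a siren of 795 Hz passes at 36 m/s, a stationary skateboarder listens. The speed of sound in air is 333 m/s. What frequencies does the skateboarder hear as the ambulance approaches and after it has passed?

Approaching: f₁ = f · v/(v − v_s) = 795 × 333/297 ≈ 891 Hz.
Receding: f₂ = f · v/(v + v_s) = 795 × 333/369 ≈ 717 Hz.

891 Hz approaching; 717 Hz receding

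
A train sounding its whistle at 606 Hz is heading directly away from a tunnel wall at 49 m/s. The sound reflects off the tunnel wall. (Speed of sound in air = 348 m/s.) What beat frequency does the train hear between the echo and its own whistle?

The tunnel wall receives the sound from a moving source: f₁ = f₀ · v/(v + v_e) = 606 × 348/397 ≈ 531.2 Hz.
On the return leg the train is a moving observer: f₂ = f₁ · (v − v_e)/v = 531.2 × 299/348 ≈ 456.4 Hz.
Equivalently f₂ = f₀ · (v − v_e)/(v + v_e).
Beat against the emitted tone: |f₂ − f₀| = 2v_e·f₀/(v + v_e) = 2 × 49 × 606/397 ≈ 150 Hz.

150 Hz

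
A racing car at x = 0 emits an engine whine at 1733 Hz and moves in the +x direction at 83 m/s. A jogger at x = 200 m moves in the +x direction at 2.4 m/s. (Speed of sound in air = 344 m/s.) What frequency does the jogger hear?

2268 Hz

The observer lies on the +x side, so the source is heading toward the observer and the observer is heading away from the source.
General Doppler shift: f' = f · (v − v_o)/(v − v_s).
f' = 1733 × (344 − 2.4)/(344 − 83) = 1733 × 341.6/261 ≈ 2268 Hz.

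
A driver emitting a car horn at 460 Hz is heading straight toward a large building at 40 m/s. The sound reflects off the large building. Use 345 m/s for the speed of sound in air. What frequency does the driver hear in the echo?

The large building receives the sound from a moving source: f₁ = f₀ · v/(v − v_e) = 460 × 345/305 ≈ 520 Hz.
On the return leg the driver is a moving observer: f₂ = f₁ · (v + v_e)/v = 520 × 385/345 ≈ 581 Hz.

581 Hz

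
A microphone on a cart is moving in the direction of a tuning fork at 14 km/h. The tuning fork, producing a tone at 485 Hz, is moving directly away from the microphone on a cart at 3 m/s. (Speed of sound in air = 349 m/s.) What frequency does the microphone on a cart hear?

486 Hz

14 km/h = 3.889 m/s.
With source receding and observer approaching, f' = f · (v + v_o)/(v + v_s).
f' = 485 × (349 + 3.889)/(349 + 3) = 485 × 352.89/352 ≈ 486 Hz.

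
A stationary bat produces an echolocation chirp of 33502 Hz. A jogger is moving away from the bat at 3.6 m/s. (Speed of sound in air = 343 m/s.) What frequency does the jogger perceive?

33150 Hz

Only the observer moves, away from the source, so f' = f · (v − v_o)/v.
f' = 33502 × (343 − 3.6)/343 = 33502 × 339.4/343 ≈ 33150 Hz.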